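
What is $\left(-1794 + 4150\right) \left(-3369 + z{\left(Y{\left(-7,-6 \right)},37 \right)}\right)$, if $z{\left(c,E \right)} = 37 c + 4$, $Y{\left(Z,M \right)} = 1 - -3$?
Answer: $-7579252$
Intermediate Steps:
$Y{\left(Z,M \right)} = 4$ ($Y{\left(Z,M \right)} = 1 + 3 = 4$)
$z{\left(c,E \right)} = 4 + 37 c$
$\left(-1794 + 4150\right) \left(-3369 + z{\left(Y{\left(-7,-6 \right)},37 \right)}\right) = \left(-1794 + 4150\right) \left(-3369 + \left(4 + 37 \cdot 4\right)\right) = 2356 \left(-3369 + \left(4 + 148\right)\right) = 2356 \left(-3369 + 152\right) = 2356 \left(-3217\right) = -7579252$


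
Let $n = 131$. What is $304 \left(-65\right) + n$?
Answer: $-19629$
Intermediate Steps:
$304 \left(-65\right) + n = 304 \left(-65\right) + 131 = -19760 + 131 = -19629$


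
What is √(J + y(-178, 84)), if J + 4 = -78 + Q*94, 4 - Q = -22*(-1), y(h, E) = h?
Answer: 4*I*√122 ≈ 44.181*I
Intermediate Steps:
Q = -18 (Q = 4 - (-22)*(-1) = 4 - 1*22 = 4 - 22 = -18)
J = -1774 (J = -4 + (-78 - 18*94) = -4 + (-78 - 1692) = -4 - 1770 = -1774)
√(J + y(-178, 84)) = √(-1774 - 178) = √(-1952) = 4*I*√122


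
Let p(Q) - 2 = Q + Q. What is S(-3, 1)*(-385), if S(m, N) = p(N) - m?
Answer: -2695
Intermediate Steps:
p(Q) = 2 + 2*Q (p(Q) = 2 + (Q + Q) = 2 + 2*Q)
S(m, N) = 2 - m + 2*N (S(m, N) = (2 + 2*N) - m = 2 - m + 2*N)
S(-3, 1)*(-385) = (2 - 1*(-3) + 2*1)*(-385) = (2 + 3 + 2)*(-385) = 7*(-385) = -2695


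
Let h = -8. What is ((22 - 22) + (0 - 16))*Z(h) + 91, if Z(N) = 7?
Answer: -21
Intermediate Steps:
((22 - 22) + (0 - 16))*Z(h) + 91 = ((22 - 22) + (0 - 16))*7 + 91 = (0 - 16)*7 + 91 = -16*7 + 91 = -112 + 91 = -21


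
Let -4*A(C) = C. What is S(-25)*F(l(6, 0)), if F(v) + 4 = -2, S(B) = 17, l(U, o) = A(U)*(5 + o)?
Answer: -102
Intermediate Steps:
A(C) = -C/4
l(U, o) = -U*(5 + o)/4 (l(U, o) = (-U/4)*(5 + o) = -U*(5 + o)/4)
F(v) = -6 (F(v) = -4 - 2 = -6)
S(-25)*F(l(6, 0)) = 17*(-6) = -102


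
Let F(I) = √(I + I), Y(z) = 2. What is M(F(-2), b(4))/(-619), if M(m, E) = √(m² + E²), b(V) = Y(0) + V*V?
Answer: -8*√5/619 ≈ -0.028899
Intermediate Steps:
b(V) = 2 + V² (b(V) = 2 + V*V = 2 + V²)
F(I) = √2*√I (F(I) = √(2*I) = √2*√I)
M(m, E) = √(E² + m²)
M(F(-2), b(4))/(-619) = √((2 + 4²)² + (√2*√(-2))²)/(-619) = √((2 + 16)² + (√2*(I*√2))²)*(-1/619) = √(18² + (2*I)²)*(-1/619) = √(324 - 4)*(-1/619) = √320*(-1/619) = (8*√5)*(-1/619) = -8*√5/619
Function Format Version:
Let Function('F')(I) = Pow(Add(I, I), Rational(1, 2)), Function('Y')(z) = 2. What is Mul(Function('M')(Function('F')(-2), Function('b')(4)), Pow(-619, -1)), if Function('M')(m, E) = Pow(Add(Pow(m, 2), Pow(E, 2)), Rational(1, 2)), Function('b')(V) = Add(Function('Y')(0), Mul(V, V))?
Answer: Mul(Rational(-8, 619), Pow(5, Rational(1, 2))) ≈ -0.028899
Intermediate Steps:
Function('b')(V) = Add(2, Pow(V, 2)) (Function('b')(V) = Add(2, Mul(V, V)) = Add(2, Pow(V, 2)))
Function('F')(I) = Mul(Pow(2, Rational(1, 2)), Pow(I, Rational(1, 2))) (Function('F')(I) = Pow(Mul(2, I), Rational(1, 2)) = Mul(Pow(2, Rational(1, 2)), Pow(I, Rational(1, 2))))
Function('M')(m, E) = Pow(Add(Pow(E, 2), Pow(m, 2)), Rational(1, 2))
Mul(Function('M')(Function('F')(-2), Function('b')(4)), Pow(-619, -1)) = Mul(Pow(Add(Pow(Add(2, Pow(4, 2)), 2), Pow(Mul(Pow(2, Rational(1, 2)), Pow(-2, Rational(1, 2))), 2)), Rational(1, 2)), Pow(-619, -1)) = Mul(Pow(Add(Pow(Add(2, 16), 2), Pow(Mul(Pow(2, Rational(1, 2)), Mul(I, Pow(2, Rational(1, 2)))), 2)), Rational(1, 2)), Rational(-1, 619)) = Mul(Pow(Add(Pow(18, 2), Pow(Mul(2, I), 2)), Rational(1, 2)), Rational(-1, 619)) = Mul(Pow(Add(324, -4), Rational(1, 2)), Rational(-1, 619)) = Mul(Pow(320, Rational(1, 2)), Rational(-1, 619)) = Mul(Mul(8, Pow(5, Rational(1, 2))), Rational(-1, 619)) = Mul(Rational(-8, 619), Pow(5, Rational(1, 2)))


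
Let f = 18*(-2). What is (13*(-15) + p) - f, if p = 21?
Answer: -138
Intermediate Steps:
f = -36
(13*(-15) + p) - f = (13*(-15) + 21) - 1*(-36) = (-195 + 21) + 36 = -174 + 36 = -138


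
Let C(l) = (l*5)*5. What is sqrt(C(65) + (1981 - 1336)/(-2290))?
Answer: sqrt(340807418)/458 ≈ 40.308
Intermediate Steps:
C(l) = 25*l (C(l) = (5*l)*5 = 25*l)
sqrt(C(65) + (1981 - 1336)/(-2290)) = sqrt(25*65 + (1981 - 1336)/(-2290)) = sqrt(1625 + 645*(-1/2290)) = sqrt(1625 - 129/458) = sqrt(744121/458) = sqrt(340807418)/458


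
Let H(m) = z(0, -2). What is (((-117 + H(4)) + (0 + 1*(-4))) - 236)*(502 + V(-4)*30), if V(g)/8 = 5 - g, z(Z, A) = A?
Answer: -955658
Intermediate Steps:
V(g) = 40 - 8*g (V(g) = 8*(5 - g) = 40 - 8*g)
H(m) = -2
(((-117 + H(4)) + (0 + 1*(-4))) - 236)*(502 + V(-4)*30) = (((-117 - 2) + (0 + 1*(-4))) - 236)*(502 + (40 - 8*(-4))*30) = ((-119 + (0 - 4)) - 236)*(502 + (40 + 32)*30) = ((-119 - 4) - 236)*(502 + 72*30) = (-123 - 236)*(502 + 2160) = -359*2662 = -955658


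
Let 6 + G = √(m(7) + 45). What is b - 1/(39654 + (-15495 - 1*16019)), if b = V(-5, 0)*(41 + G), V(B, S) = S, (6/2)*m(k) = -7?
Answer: -1/8140 ≈ -0.00012285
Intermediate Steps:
m(k) = -7/3 (m(k) = (⅓)*(-7) = -7/3)
G = -6 + 8*√6/3 (G = -6 + √(-7/3 + 45) = -6 + √(128/3) = -6 + 8*√6/3 ≈ 0.53197)
b = 0 (b = 0*(41 + (-6 + 8*√6/3)) = 0*(35 + 8*√6/3) = 0)
b - 1/(39654 + (-15495 - 1*16019)) = 0 - 1/(39654 + (-15495 - 1*16019)) = 0 - 1/(39654 + (-15495 - 16019)) = 0 - 1/(39654 - 31514) = 0 - 1/8140 = -1/8140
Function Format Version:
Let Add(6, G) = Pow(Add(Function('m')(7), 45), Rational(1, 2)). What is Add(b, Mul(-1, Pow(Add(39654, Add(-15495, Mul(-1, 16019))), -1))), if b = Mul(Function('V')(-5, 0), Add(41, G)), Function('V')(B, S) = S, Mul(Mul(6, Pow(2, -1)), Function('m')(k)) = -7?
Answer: Rational(-1, 8140) ≈ -0.00012285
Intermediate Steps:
Function('m')(k) = Rational(-7, 3) (Function('m')(k) = Mul(Rational(1, 3), -7) = Rational(-7, 3))
G = Add(-6, Mul(Rational(8, 3), Pow(6, Rational(1, 2)))) (G = Add(-6, Pow(Add(Rational(-7, 3), 45), Rational(1, 2))) = Add(-6, Pow(Rational(128, 3), Rational(1, 2))) = Add(-6, Mul(Rational(8, 3), Pow(6, Rational(1, 2)))) ≈ 0.53197)
b = 0 (b = Mul(0, Add(41, Add(-6, Mul(Rational(8, 3), Pow(6, Rational(1, 2)))))) = Mul(0, Add(35, Mul(Rational(8, 3), Pow(6, Rational(1, 2))))) = 0)
Add(b, Mul(-1, Pow(Add(39654, Add(-15495, Mul(-1, 16019))), -1))) = Add(0, Mul(-1, Pow(Add(39654, Add(-15495, Mul(-1, 16019))), -1))) = Add(0, Mul(-1, Pow(Add(39654, Add(-15495, -16019)), -1))) = Add(0, Mul(-1, Pow(Add(39654, -31514), -1))) = Add(0, Mul(-1, Pow(8140, -1))) = Add(0, Mul(-1, Rational(1, 8140))) = Add(0, Rational(-1, 8140)) = Rational(-1, 8140)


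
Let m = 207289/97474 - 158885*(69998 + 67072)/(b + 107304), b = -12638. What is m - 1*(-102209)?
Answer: -45372079195995/354902834 ≈ -1.2784e+5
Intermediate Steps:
m = -81646342956301/354902834 (m = 207289/97474 - 158885*(69998 + 67072)/(-12638 + 107304) = 207289*(1/97474) - 158885/(94666/137070) = 207289/97474 - 158885/(94666*(1/137070)) = 207289/97474 - 158885/47333/68535 = 207289/97474 - 158885*68535/47333 = 207289/97474 - 10889183475/47333 = -81646342956301/354902834 ≈ -2.3005e+5)
m - 1*(-102209) = -81646342956301/354902834 - 1*(-102209) = -81646342956301/354902834 + 102209 = -45372079195995/354902834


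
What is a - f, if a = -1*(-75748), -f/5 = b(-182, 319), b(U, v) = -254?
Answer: 74478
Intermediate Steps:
f = 1270 (f = -5*(-254) = 1270)
a = 75748
a - f = 75748 - 1*1270 = 75748 - 1270 = 74478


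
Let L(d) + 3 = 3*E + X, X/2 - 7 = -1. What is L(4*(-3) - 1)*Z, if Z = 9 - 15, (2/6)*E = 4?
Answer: -270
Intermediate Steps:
E = 12 (E = 3*4 = 12)
X = 12 (X = 14 + 2*(-1) = 14 - 2 = 12)
L(d) = 45 (L(d) = -3 + (3*12 + 12) = -3 + (36 + 12) = -3 + 48 = 45)
Z = -6
L(4*(-3) - 1)*Z = 45*(-6) = -270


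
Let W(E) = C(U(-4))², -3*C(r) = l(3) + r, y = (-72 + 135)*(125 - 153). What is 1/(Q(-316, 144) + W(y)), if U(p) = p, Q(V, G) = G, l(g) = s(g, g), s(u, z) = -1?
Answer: 9/1321 ≈ 0.0068130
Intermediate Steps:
l(g) = -1
y = -1764 (y = 63*(-28) = -1764)
C(r) = ⅓ - r/3 (C(r) = -(-1 + r)/3 = ⅓ - r/3)
W(E) = 25/9 (W(E) = (⅓ - ⅓*(-4))² = (⅓ + 4/3)² = (5/3)² = 25/9)
1/(Q(-316, 144) + W(y)) = 1/(144 + 25/9) = 1/(1321/9) = 9/1321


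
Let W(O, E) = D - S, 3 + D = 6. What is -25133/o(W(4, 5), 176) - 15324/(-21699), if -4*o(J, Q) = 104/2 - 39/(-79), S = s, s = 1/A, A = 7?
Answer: 57465871400/29995251 ≈ 1915.8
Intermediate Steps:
D = 3 (D = -3 + 6 = 3)
s = 1/7 ≈ 0.14286
S = 1/7 ≈ 0.14286
W(O, E) = 20/7 (W(O, E) = 3 - 1*1/7 = 3 - 1/7 = 20/7)
o(J, Q) = -4147/316 (o(J, Q) = -(104/2 - 39/(-79))/4 = -(104*(1/2) - 39*(-1/79))/4 = -(52 + 39/79)/4 = -1/4*4147/79 = -4147/316)
-25133/o(W(4, 5), 176) - 15324/(-21699) = -25133/(-4147/316) - 15324/(-21699) = -25133*(-316/4147) - 15324*(-1/21699) = 7942028/4147 + 5108/7233 = 57465871400/29995251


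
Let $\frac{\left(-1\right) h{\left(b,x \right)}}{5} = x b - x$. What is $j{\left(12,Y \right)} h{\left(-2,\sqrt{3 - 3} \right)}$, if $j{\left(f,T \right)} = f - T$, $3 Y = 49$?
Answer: $0$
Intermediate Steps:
$Y = \frac{49}{3}$ ($Y = \frac{1}{3} \cdot 49 = \frac{49}{3} \approx 16.333$)
$h{\left(b,x \right)} = 5 x - 5 b x$ ($h{\left(b,x \right)} = - 5 \left(x b - x\right) = - 5 \left(b x - x\right) = - 5 \left(- x + b x\right) = 5 x - 5 b x$)
$j{\left(12,Y \right)} h{\left(-2,\sqrt{3 - 3} \right)} = \left(12 - \frac{49}{3}\right) 5 \sqrt{3 - 3} \left(1 - -2\right) = \left(12 - \frac{49}{3}\right) 5 \sqrt{0} \left(1 + 2\right) = - \frac{13 \cdot 5 \cdot 0 \cdot 3}{3} = \left(- \frac{13}{3}\right) 0 = 0$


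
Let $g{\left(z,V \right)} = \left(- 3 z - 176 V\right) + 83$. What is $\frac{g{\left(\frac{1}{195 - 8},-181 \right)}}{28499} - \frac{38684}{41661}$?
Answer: $\frac{42664927898}{222024508893} \approx 0.19216$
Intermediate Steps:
$g{\left(z,V \right)} = 83 - 176 V - 3 z$ ($g{\left(z,V \right)} = \left(- 176 V - 3 z\right) + 83 = 83 - 176 V - 3 z$)
$\frac{g{\left(\frac{1}{195 - 8},-181 \right)}}{28499} - \frac{38684}{41661} = \frac{83 - -31856 - \frac{3}{195 - 8}}{28499} - \frac{38684}{41661} = \left(83 + 31856 - \frac{3}{187}\right) \frac{1}{28499} - \frac{38684}{41661} = \frac{5972590}{187} \cdot \frac{1}{28499} - \frac{38684}{41661} = \frac{5972590}{5329313} - \frac{38684}{41661} = \frac{42664927898}{222024508893}$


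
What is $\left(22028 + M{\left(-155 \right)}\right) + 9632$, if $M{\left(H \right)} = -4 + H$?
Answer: $31501$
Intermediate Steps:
$\left(22028 + M{\left(-155 \right)}\right) + 9632 = \left(22028 - 159\right) + 9632 = 21869 + 9632 = 31501$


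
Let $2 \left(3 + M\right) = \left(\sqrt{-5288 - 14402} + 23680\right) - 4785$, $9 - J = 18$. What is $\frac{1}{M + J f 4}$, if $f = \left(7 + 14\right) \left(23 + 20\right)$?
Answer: $- \frac{92254}{2127719819} - \frac{2 i \sqrt{19690}}{2127719819} \approx -4.3358 \cdot 10^{-5} - 1.319 \cdot 10^{-7} i$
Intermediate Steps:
$J = -9$ ($J = 9 - 18 = -9$)
$f = 903$ ($f = 21 \cdot 43 = 903$)
$M = \frac{18889}{2} + \frac{i \sqrt{19690}}{2}$ ($M = -3 + \frac{\left(\sqrt{-5288 - 14402} + 23680\right) - 4785}{2} = -3 + \frac{\left(\sqrt{-19690} + 23680\right) - 4785}{2} = -3 + \frac{\left(i \sqrt{19690} + 23680\right) - 4785}{2} = -3 + \frac{\left(23680 + i \sqrt{19690}\right) - 4785}{2} = -3 + \frac{18895 + i \sqrt{19690}}{2} = -3 + \left(\frac{18895}{2} + \frac{i \sqrt{19690}}{2}\right) = \frac{18889}{2} + \frac{i \sqrt{19690}}{2} \approx 9444.5 + 70.161 i$)
$\frac{1}{M + J f 4} = \frac{1}{\left(\frac{18889}{2} + \frac{i \sqrt{19690}}{2}\right) + \left(-9\right) 903 \cdot 4} = \frac{1}{\left(\frac{18889}{2} + \frac{i \sqrt{19690}}{2}\right) - 32508} = \frac{1}{- \frac{46127}{2} + \frac{i \sqrt{19690}}{2}}$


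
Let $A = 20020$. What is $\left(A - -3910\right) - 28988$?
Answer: $-5058$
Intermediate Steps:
$\left(A - -3910\right) - 28988 = \left(20020 - -3910\right) - 28988 = \left(20020 + 3910\right) - 28988 = 23930 - 28988 = -5058$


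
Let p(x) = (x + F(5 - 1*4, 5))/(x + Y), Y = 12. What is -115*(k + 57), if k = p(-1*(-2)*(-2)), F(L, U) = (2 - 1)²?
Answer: -52095/8 ≈ -6511.9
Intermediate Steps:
F(L, U) = 1 (F(L, U) = 1² = 1)
p(x) = (1 + x)/(12 + x) (p(x) = (x + 1)/(x + 12) = (1 + x)/(12 + x))
k = -3/8 (k = (1 - 1*(-2)*(-2))/(12 - 1*(-2)*(-2)) = (1 + 2*(-2))/(12 + 2*(-2)) = (1 - 4)/(12 - 4) = -3/8 ≈ -0.37500)
-115*(k + 57) = -115*(-3/8 + 57) = -115*453/8 = -52095/8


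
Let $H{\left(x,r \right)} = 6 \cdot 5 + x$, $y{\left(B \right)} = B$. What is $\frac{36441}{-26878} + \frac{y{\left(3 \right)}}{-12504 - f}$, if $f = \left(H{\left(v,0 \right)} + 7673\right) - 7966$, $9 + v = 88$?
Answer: $- \frac{224516877}{165568480} \approx -1.356$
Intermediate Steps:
$v = 79$ ($v = -9 + 88 = 79$)
$H{\left(x,r \right)} = 30 + x$
$f = -184$ ($f = \left(\left(30 + 79\right) + 7673\right) - 7966 = \left(109 + 7673\right) - 7966 = 7782 - 7966 = -184$)
$\frac{36441}{-26878} + \frac{y{\left(3 \right)}}{-12504 - f} = \frac{36441}{-26878} + \frac{3}{-12504 - -184} = 36441 \left(- \frac{1}{26878}\right) + \frac{3}{-12504 + 184} = - \frac{36441}{26878} + \frac{3}{-12320} = - \frac{36441}{26878} + 3 \left(- \frac{1}{12320}\right) = - \frac{36441}{26878} - \frac{3}{12320} = - \frac{224516877}{165568480}$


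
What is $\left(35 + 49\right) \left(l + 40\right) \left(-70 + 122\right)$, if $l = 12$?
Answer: $227136$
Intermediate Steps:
$\left(35 + 49\right) \left(l + 40\right) \left(-70 + 122\right) = \left(35 + 49\right) \left(12 + 40\right) \left(-70 + 122\right) = 84 \cdot 52 \cdot 52 = 4368 \cdot 52 = 227136$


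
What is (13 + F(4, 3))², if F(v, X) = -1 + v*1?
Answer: 256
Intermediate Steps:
F(v, X) = -1 + v
(13 + F(4, 3))² = (13 + (-1 + 4))² = (13 + 3)² = 16² = 256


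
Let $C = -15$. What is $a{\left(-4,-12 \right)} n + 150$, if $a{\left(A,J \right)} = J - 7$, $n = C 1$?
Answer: $435$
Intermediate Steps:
$n = -15$ ($n = \left(-15\right) 1 = -15$)
$a{\left(A,J \right)} = -7 + J$ ($a{\left(A,J \right)} = J - 7 = -7 + J$)
$a{\left(-4,-12 \right)} n + 150 = \left(-7 - 12\right) \left(-15\right) + 150 = \left(-19\right) \left(-15\right) + 150 = 285 + 150 = 435$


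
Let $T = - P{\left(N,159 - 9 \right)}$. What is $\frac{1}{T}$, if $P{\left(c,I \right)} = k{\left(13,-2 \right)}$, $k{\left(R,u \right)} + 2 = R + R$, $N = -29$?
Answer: $- \frac{1}{24} \approx -0.041667$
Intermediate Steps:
$k{\left(R,u \right)} = -2 + 2 R$ ($k{\left(R,u \right)} = -2 + \left(R + R\right) = -2 + 2 R$)
$P{\left(c,I \right)} = 24$ ($P{\left(c,I \right)} = -2 + 2 \cdot 13 = -2 + 26 = 24$)
$T = -24$ ($T = \left(-1\right) 24 = -24$)
$\frac{1}{T} = \frac{1}{-24} = - \frac{1}{24}$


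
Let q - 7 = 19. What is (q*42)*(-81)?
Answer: -88452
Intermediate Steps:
q = 26 (q = 7 + 19 = 26)
(q*42)*(-81) = (26*42)*(-81) = 1092*(-81) = -88452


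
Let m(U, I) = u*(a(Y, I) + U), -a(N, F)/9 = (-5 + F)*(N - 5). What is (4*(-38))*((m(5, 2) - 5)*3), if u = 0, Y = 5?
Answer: 2280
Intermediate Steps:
a(N, F) = -9*(-5 + F)*(-5 + N) (a(N, F) = -9*(-5 + F)*(N - 5) = -9*(-5 + F)*(-5 + N))
m(U, I) = 0 (m(U, I) = 0*((-225 + 45*I + 45*5 - 9*I*5) + U) = 0*((-225 + 45*I + 225 - 45*I) + U) = 0*(0 + U) = 0*U = 0)
(4*(-38))*((m(5, 2) - 5)*3) = (4*(-38))*((0 - 5)*3) = -(-760)*3 = -152*(-15) = 2280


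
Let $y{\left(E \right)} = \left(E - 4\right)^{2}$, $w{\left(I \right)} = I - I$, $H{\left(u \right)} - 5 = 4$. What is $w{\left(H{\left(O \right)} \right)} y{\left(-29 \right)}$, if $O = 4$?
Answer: $0$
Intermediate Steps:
$H{\left(u \right)} = 9$ ($H{\left(u \right)} = 5 + 4 = 9$)
$w{\left(I \right)} = 0$
$y{\left(E \right)} = \left(-4 + E\right)^{2}$
$w{\left(H{\left(O \right)} \right)} y{\left(-29 \right)} = 0 \left(-4 - 29\right)^{2} = 0 \left(-33\right)^{2} = 0 \cdot 1089 = 0$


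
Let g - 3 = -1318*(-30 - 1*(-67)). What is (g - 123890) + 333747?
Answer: 161094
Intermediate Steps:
g = -48763 (g = 3 - 1318*(-30 - 1*(-67)) = 3 - 1318*(-30 + 67) = 3 - 1318*37 = 3 - 48766 = -48763)
(g - 123890) + 333747 = (-48763 - 123890) + 333747 = -172653 + 333747 = 161094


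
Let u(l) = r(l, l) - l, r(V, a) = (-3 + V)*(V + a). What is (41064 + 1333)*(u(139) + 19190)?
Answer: 2410651023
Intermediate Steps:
u(l) = -7*l + 2*l² (u(l) = (l² - 3*l - 3*l + l*l) - l = (l² - 3*l - 3*l + l²) - l = (-6*l + 2*l²) - l = -7*l + 2*l²)
(41064 + 1333)*(u(139) + 19190) = (41064 + 1333)*(139*(-7 + 2*139) + 19190) = 42397*(139*(-7 + 278) + 19190) = 42397*(139*271 + 19190) = 42397*(37669 + 19190) = 42397*56859 = 2410651023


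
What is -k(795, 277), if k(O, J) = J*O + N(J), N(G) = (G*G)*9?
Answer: -910776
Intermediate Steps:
N(G) = 9*G² (N(G) = G²*9 = 9*G²)
k(O, J) = 9*J² + J*O (k(O, J) = J*O + 9*J² = 9*J² + J*O)
-k(795, 277) = -277*(795 + 9*277) = -277*(795 + 2493) = -277*3288 = -1*910776 = -910776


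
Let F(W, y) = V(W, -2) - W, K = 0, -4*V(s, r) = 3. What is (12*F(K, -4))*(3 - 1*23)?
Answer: 180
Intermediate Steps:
V(s, r) = -¾ (V(s, r) = -¼*3 = -¾)
F(W, y) = -¾ - W
(12*F(K, -4))*(3 - 1*23) = (12*(-¾ - 1*0))*(3 - 1*23) = (12*(-¾ + 0))*(3 - 23) = (12*(-¾))*(-20) = -9*(-20) = 180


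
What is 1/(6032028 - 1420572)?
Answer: 1/4611456 ≈ 2.1685e-7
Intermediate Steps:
1/(6032028 - 1420572) = 1/4611456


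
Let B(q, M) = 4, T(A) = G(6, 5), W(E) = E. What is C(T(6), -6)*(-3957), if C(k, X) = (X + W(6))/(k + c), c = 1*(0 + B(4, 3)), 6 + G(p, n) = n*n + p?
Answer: 0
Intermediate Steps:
G(p, n) = -6 + p + n**2 (G(p, n) = -6 + (n*n + p) = -6 + (n**2 + p) = -6 + (p + n**2) = -6 + p + n**2)
T(A) = 25 (T(A) = -6 + 6 + 5**2 = -6 + 6 + 25 = 25)
c = 4 (c = 1*(0 + 4) = 1*4 = 4)
C(k, X) = (6 + X)/(4 + k) (C(k, X) = (X + 6)/(k + 4) = (6 + X)/(4 + k))
C(T(6), -6)*(-3957) = ((6 - 6)/(4 + 25))*(-3957) = (0/29)*(-3957) = ((1/29)*0)*(-3957) = 0*(-3957) = 0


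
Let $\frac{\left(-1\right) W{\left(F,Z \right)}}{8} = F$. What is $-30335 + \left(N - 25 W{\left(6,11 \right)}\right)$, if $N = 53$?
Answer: $-29082$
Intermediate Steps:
$W{\left(F,Z \right)} = - 8 F$
$-30335 + \left(N - 25 W{\left(6,11 \right)}\right) = -30335 - \left(-53 + 25 \left(\left(-8\right) 6\right)\right) = -30335 + \left(53 - -1200\right) = -30335 + \left(53 + 1200\right) = -30335 + 1253 = -29082$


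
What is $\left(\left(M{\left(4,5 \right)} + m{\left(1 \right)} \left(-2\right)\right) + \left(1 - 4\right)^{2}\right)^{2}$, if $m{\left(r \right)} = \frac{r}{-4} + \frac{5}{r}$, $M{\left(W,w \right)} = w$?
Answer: $\frac{81}{4} \approx 20.25$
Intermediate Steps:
$m{\left(r \right)} = \frac{5}{r} - \frac{r}{4}$ ($m{\left(r \right)} = r \left(- \frac{1}{4}\right) + \frac{5}{r} = - \frac{r}{4} + \frac{5}{r} = \frac{5}{r} - \frac{r}{4}$)
$\left(\left(M{\left(4,5 \right)} + m{\left(1 \right)} \left(-2\right)\right) + \left(1 - 4\right)^{2}\right)^{2} = \left(\left(5 + \left(\frac{5}{1} - \frac{1}{4}\right) \left(-2\right)\right) + \left(1 - 4\right)^{2}\right)^{2} = \left(\left(5 + \left(5 \cdot 1 - \frac{1}{4}\right) \left(-2\right)\right) + \left(-3\right)^{2}\right)^{2} = \left(\left(5 + \left(5 - \frac{1}{4}\right) \left(-2\right)\right) + 9\right)^{2} = \left(\left(5 + \frac{19}{4} \left(-2\right)\right) + 9\right)^{2} = \left(\left(5 - \frac{19}{2}\right) + 9\right)^{2} = \left(- \frac{9}{2} + 9\right)^{2} = \left(\frac{9}{2}\right)^{2} = \frac{81}{4}$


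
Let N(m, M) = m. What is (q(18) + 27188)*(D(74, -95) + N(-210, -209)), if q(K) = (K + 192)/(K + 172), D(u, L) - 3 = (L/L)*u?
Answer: -3616151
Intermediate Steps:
D(u, L) = 3 + u (D(u, L) = 3 + (L/L)*u = 3 + 1*u = 3 + u)
q(K) = (192 + K)/(172 + K)
(q(18) + 27188)*(D(74, -95) + N(-210, -209)) = ((192 + 18)/(172 + 18) + 27188)*((3 + 74) - 210) = (210/190 + 27188)*(77 - 210) = ((1/190)*210 + 27188)*(-133) = (21/19 + 27188)*(-133) = (516593/19)*(-133) = -3616151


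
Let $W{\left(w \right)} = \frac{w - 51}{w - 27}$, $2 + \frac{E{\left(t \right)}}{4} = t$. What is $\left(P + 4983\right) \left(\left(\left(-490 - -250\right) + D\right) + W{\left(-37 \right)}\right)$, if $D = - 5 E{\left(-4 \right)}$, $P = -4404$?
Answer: $- \frac{549471}{8} \approx -68684.0$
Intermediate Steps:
$E{\left(t \right)} = -8 + 4 t$
$D = 120$ ($D = - 5 \left(-8 + 4 \left(-4\right)\right) = - 5 \left(-8 - 16\right) = \left(-5\right) \left(-24\right) = 120$)
$W{\left(w \right)} = \frac{-51 + w}{-27 + w}$
$\left(P + 4983\right) \left(\left(\left(-490 - -250\right) + D\right) + W{\left(-37 \right)}\right) = \left(-4404 + 4983\right) \left(\left(\left(-490 - -250\right) + 120\right) + \frac{-51 - 37}{-27 - 37}\right) = 579 \left(\left(\left(-490 + 250\right) + 120\right) + \frac{1}{-64} \left(-88\right)\right) = 579 \left(\left(-240 + 120\right) - - \frac{11}{8}\right) = 579 \left(-120 + \frac{11}{8}\right) = 579 \left(- \frac{949}{8}\right) = - \frac{549471}{8}$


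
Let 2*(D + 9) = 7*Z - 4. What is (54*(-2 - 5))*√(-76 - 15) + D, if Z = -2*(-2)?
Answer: 3 - 378*I*√91 ≈ 3.0 - 3605.9*I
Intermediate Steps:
Z = 4
D = 3 (D = -9 + (7*4 - 4)/2 = -9 + (28 - 4)/2 = -9 + (½)*24 = -9 + 12 = 3)
(54*(-2 - 5))*√(-76 - 15) + D = (54*(-2 - 5))*√(-76 - 15) + 3 = (54*(-7))*√(-91) + 3 = -378*I*√91 + 3 = 3 - 378*I*√91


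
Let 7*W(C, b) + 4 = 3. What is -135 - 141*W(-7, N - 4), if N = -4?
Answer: -804/7 ≈ -114.86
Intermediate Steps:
W(C, b) = -⅐ (W(C, b) = -4/7 + (⅐)*3 = -4/7 + 3/7 = -⅐)
-135 - 141*W(-7, N - 4) = -135 - 141*(-⅐) = -135 + 141/7 = -804/7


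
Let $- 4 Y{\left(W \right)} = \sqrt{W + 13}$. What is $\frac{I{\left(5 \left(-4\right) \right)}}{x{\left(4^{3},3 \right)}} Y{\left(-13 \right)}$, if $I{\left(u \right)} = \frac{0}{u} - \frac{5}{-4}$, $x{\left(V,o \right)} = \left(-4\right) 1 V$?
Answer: $0$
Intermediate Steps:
$x{\left(V,o \right)} = - 4 V$
$I{\left(u \right)} = \frac{5}{4}$ ($I{\left(u \right)} = 0 - - \frac{5}{4} = 0 + \frac{5}{4} = \frac{5}{4}$)
$Y{\left(W \right)} = - \frac{\sqrt{13 + W}}{4}$ ($Y{\left(W \right)} = - \frac{\sqrt{W + 13}}{4} = - \frac{\sqrt{13 + W}}{4}$)
$\frac{I{\left(5 \left(-4\right) \right)}}{x{\left(4^{3},3 \right)}} Y{\left(-13 \right)} = \frac{5}{4 \left(- 4 \cdot 4^{3}\right)} \left(- \frac{\sqrt{13 - 13}}{4}\right) = \frac{5}{4 \left(\left(-4\right) 64\right)} \left(- \frac{\sqrt{0}}{4}\right) = \frac{5}{4 \left(-256\right)} \left(\left(- \frac{1}{4}\right) 0\right) = \frac{5}{4} \left(- \frac{1}{256}\right) 0 = \left(- \frac{5}{1024}\right) 0 = 0$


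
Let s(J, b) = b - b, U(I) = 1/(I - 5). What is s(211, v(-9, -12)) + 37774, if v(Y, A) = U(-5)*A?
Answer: 37774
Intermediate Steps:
U(I) = 1/(-5 + I)
v(Y, A) = -A/10 (v(Y, A) = A/(-5 - 5) = A/(-10) = -A/10)
s(J, b) = 0
s(211, v(-9, -12)) + 37774 = 0 + 37774 = 37774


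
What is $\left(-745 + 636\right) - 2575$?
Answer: $-2684$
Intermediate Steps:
$\left(-745 + 636\right) - 2575 = -109 - 2575 = -2684$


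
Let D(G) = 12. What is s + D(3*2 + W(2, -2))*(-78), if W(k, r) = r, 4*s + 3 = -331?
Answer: -2039/2 ≈ -1019.5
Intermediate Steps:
s = -167/2 (s = -3/4 + (1/4)*(-331) = -3/4 - 331/4 = -167/2 ≈ -83.500)
s + D(3*2 + W(2, -2))*(-78) = -167/2 + 12*(-78) = -167/2 - 936 = -2039/2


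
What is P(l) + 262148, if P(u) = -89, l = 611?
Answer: 262059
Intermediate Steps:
P(l) + 262148 = -89 + 262148 = 262059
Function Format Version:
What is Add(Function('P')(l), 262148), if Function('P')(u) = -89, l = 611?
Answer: 262059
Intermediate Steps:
Add(Function('P')(l), 262148) = Add(-89, 262148) = 262059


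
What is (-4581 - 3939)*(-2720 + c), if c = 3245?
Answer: -4473000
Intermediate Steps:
(-4581 - 3939)*(-2720 + c) = (-4581 - 3939)*(-2720 + 3245) = -8520*525 = -4473000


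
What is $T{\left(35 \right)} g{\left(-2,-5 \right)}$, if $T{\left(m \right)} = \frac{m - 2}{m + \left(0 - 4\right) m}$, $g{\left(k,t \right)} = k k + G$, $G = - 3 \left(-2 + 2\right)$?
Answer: $- \frac{44}{35} \approx -1.2571$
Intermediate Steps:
$G = 0$ ($G = \left(-3\right) 0 = 0$)
$g{\left(k,t \right)} = k^{2}$ ($g{\left(k,t \right)} = k k + 0 = k^{2} + 0 = k^{2}$)
$T{\left(m \right)} = - \frac{-2 + m}{3 m}$ ($T{\left(m \right)} = \frac{-2 + m}{m + \left(0 - 4\right) m} = \frac{-2 + m}{m - 4 m} = \frac{-2 + m}{\left(-3\right) m} = \left(-2 + m\right) \left(- \frac{1}{3 m}\right) = - \frac{-2 + m}{3 m}$)
$T{\left(35 \right)} g{\left(-2,-5 \right)} = \frac{2 - 35}{3 \cdot 35} \left(-2\right)^{2} = \frac{1}{3} \cdot \frac{1}{35} \left(2 - 35\right) 4 = \frac{1}{3} \cdot \frac{1}{35} \left(-33\right) 4 = \left(- \frac{11}{35}\right) 4 = - \frac{44}{35}$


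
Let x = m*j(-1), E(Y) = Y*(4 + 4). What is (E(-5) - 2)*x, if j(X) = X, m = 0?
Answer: 0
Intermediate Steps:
E(Y) = 8*Y (E(Y) = Y*8 = 8*Y)
x = 0 (x = 0*(-1) = 0)
(E(-5) - 2)*x = (8*(-5) - 2)*0 = (-40 - 2)*0 = -42*0 = 0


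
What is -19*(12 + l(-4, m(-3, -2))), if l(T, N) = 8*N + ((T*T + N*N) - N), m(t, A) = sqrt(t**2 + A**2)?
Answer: -779 - 133*sqrt(13) ≈ -1258.5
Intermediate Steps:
m(t, A) = sqrt(A**2 + t**2)
l(T, N) = N**2 + T**2 + 7*N (l(T, N) = 8*N + ((T**2 + N**2) - N) = 8*N + ((N**2 + T**2) - N) = 8*N + (N**2 + T**2 - N) = N**2 + T**2 + 7*N)
-19*(12 + l(-4, m(-3, -2))) = -19*(12 + ((sqrt((-2)**2 + (-3)**2))**2 + (-4)**2 + 7*sqrt((-2)**2 + (-3)**2))) = -19*(12 + ((sqrt(4 + 9))**2 + 16 + 7*sqrt(4 + 9))) = -19*(12 + ((sqrt(13))**2 + 16 + 7*sqrt(13))) = -19*(12 + (13 + 16 + 7*sqrt(13))) = -19*(12 + (29 + 7*sqrt(13))) = -19*(41 + 7*sqrt(13)) = -779 - 133*sqrt(13)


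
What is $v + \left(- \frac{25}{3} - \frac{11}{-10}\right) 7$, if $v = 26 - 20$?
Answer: $- \frac{1339}{30} \approx -44.633$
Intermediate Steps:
$v = 6$
$v + \left(- \frac{25}{3} - \frac{11}{-10}\right) 7 = 6 + \left(- \frac{25}{3} - \frac{11}{-10}\right) 7 = 6 + \left(\left(-25\right) \frac{1}{3} - - \frac{11}{10}\right) 7 = 6 + \left(- \frac{25}{3} + \frac{11}{10}\right) 7 = 6 - \frac{1519}{30} = - \frac{1339}{30}$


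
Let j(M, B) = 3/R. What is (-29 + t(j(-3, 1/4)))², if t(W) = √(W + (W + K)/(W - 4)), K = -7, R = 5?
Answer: (2465 - √17935)²/7225 ≈ 752.10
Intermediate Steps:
j(M, B) = ⅗ (j(M, B) = 3/5 = 3*(⅕) = ⅗)
t(W) = √(W + (-7 + W)/(-4 + W)) (t(W) = √(W + (W - 7)/(W - 4)) = √(W + (-7 + W)/(-4 + W)))
(-29 + t(j(-3, 1/4)))² = (-29 + √((-7 + ⅗ + 3*(-4 + ⅗)/5)/(-4 + ⅗)))² = (-29 + √((-7 + ⅗ + (⅗)*(-17/5))/(-17/5)))² = (-29 + √(-5*(-7 + ⅗ - 51/25)/17))² = (-29 + √(-5/17*(-211/25)))² = (-29 + √(211/85))² = (-29 + √17935/85)²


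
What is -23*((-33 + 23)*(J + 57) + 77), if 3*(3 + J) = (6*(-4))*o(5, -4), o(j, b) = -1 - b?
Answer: 5129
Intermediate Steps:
J = -27 (J = -3 + ((6*(-4))*(-1 - 1*(-4)))/3 = -3 + (-24*(-1 + 4))/3 = -3 + (-24*3)/3 = -3 + (⅓)*(-72) = -3 - 24 = -27)
-23*((-33 + 23)*(J + 57) + 77) = -23*((-33 + 23)*(-27 + 57) + 77) = -23*(-10*30 + 77) = -23*(-300 + 77) = -23*(-223) = 5129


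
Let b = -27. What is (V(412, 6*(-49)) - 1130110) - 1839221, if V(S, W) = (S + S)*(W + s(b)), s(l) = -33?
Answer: -3238779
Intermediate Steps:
V(S, W) = 2*S*(-33 + W) (V(S, W) = (S + S)*(W - 33) = (2*S)*(-33 + W) = 2*S*(-33 + W))
(V(412, 6*(-49)) - 1130110) - 1839221 = (2*412*(-33 + 6*(-49)) - 1130110) - 1839221 = (2*412*(-33 - 294) - 1130110) - 1839221 = (2*412*(-327) - 1130110) - 1839221 = (-269448 - 1130110) - 1839221 = -1399558 - 1839221 = -3238779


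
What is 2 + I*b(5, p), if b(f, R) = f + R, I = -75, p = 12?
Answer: -1273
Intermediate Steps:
b(f, R) = R + f
2 + I*b(5, p) = 2 - 75*(12 + 5) = 2 - 75*17 = 2 - 1275 = -1273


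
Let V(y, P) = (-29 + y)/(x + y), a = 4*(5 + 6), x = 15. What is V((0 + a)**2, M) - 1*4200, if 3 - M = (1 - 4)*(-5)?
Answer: -8192293/1951 ≈ -4199.0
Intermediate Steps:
M = -12 (M = 3 - (1 - 4)*(-5) = 3 - (-3)*(-5) = 3 - 1*15 = 3 - 15 = -12)
a = 44 (a = 4*11 = 44)
V(y, P) = (-29 + y)/(15 + y)
V((0 + a)**2, M) - 1*4200 = (-29 + (0 + 44)**2)/(15 + (0 + 44)**2) - 1*4200 = (-29 + 44**2)/(15 + 44**2) - 4200 = (-29 + 1936)/(15 + 1936) - 4200 = 1907/1951 - 4200 = -8192293/1951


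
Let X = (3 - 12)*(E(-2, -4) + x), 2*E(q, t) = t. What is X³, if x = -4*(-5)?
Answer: -4251528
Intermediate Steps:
E(q, t) = t/2
x = 20
X = -162 (X = (3 - 12)*((½)*(-4) + 20) = -9*(-2 + 20) = -9*18 = -162)
X³ = (-162)³ = -4251528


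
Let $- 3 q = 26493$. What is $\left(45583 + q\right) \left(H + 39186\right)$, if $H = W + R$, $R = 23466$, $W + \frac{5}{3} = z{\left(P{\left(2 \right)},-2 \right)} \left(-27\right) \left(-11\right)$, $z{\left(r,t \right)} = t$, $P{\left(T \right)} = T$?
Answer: $\frac{6842083088}{3} \approx 2.2807 \cdot 10^{9}$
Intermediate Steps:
$q = -8831$ ($q = \left(- \frac{1}{3}\right) 26493 = -8831$)
$W = - \frac{1787}{3}$ ($W = - \frac{5}{3} + \left(-2\right) \left(-27\right) \left(-11\right) = - \frac{5}{3} + 54 \left(-11\right) = - \frac{5}{3} - 594 = - \frac{1787}{3} \approx -595.67$)
$H = \frac{68611}{3}$ ($H = - \frac{1787}{3} + 23466 = \frac{68611}{3} \approx 22870.0$)
$\left(45583 + q\right) \left(H + 39186\right) = \left(45583 - 8831\right) \left(\frac{68611}{3} + 39186\right) = 36752 \cdot \frac{186169}{3} = \frac{6842083088}{3}$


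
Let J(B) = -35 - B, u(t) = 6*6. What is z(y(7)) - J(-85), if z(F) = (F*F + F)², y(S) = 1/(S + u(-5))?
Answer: -170938114/3418801 ≈ -49.999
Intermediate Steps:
u(t) = 36
y(S) = 1/(36 + S) (y(S) = 1/(S + 36) = 1/(36 + S))
z(F) = (F + F²)² (z(F) = (F² + F)² = (F + F²)²)
z(y(7)) - J(-85) = (1/(36 + 7))²*(1 + 1/(36 + 7))² - (-35 - 1*(-85)) = (1/43)²*(1 + 1/43)² - (-35 + 85) = (1/43)²*(1 + 1/43)² - 1*50 = (44/43)²/1849 - 50 = (1/1849)*(1936/1849) - 50 = 1936/3418801 - 50 = -170938114/3418801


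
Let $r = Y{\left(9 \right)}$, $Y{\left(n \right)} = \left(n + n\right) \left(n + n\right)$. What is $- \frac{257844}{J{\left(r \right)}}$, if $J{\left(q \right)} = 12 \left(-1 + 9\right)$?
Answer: $- \frac{21487}{8} \approx -2685.9$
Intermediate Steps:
$Y{\left(n \right)} = 4 n^{2}$ ($Y{\left(n \right)} = 2 n 2 n = 4 n^{2}$)
$r = 324$ ($r = 4 \cdot 9^{2} = 4 \cdot 81 = 324$)
$J{\left(q \right)} = 96$ ($J{\left(q \right)} = 12 \cdot 8 = 96$)
$- \frac{257844}{J{\left(r \right)}} = - \frac{257844}{96} = \left(-257844\right) \frac{1}{96} = - \frac{21487}{8}$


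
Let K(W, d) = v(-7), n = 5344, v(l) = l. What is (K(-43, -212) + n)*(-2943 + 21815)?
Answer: 100719864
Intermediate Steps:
K(W, d) = -7
(K(-43, -212) + n)*(-2943 + 21815) = (-7 + 5344)*(-2943 + 21815) = 5337*18872 = 100719864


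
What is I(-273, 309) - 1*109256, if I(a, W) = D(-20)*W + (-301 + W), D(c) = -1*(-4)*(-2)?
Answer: -111720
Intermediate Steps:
D(c) = -8 (D(c) = 4*(-2) = -8)
I(a, W) = -301 - 7*W (I(a, W) = -8*W + (-301 + W) = -301 - 7*W)
I(-273, 309) - 1*109256 = (-301 - 7*309) - 1*109256 = (-301 - 2163) - 109256 = -2464 - 109256 = -111720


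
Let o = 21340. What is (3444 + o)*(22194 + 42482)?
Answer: 1602929984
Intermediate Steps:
(3444 + o)*(22194 + 42482) = (3444 + 21340)*(22194 + 42482) = 24784*64676 = 1602929984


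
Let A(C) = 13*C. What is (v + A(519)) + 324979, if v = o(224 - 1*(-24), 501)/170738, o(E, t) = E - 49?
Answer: 56638233987/170738 ≈ 3.3173e+5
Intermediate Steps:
o(E, t) = -49 + E
v = 199/170738 (v = (-49 + (224 - 1*(-24)))/170738 = (-49 + (224 + 24))*(1/170738) = (-49 + 248)*(1/170738) = 199*(1/170738) = 199/170738 ≈ 0.0011655)
(v + A(519)) + 324979 = (199/170738 + 13*519) + 324979 = (199/170738 + 6747) + 324979 = 1151969485/170738 + 324979 = 56638233987/170738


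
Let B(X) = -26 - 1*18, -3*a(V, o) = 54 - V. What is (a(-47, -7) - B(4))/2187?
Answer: 31/6561 ≈ 0.0047249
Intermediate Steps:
a(V, o) = -18 + V/3 (a(V, o) = -(54 - V)/3 = -18 + V/3)
B(X) = -44 (B(X) = -26 - 18 = -44)
(a(-47, -7) - B(4))/2187 = ((-18 + (⅓)*(-47)) - 1*(-44))/2187 = ((-18 - 47/3) + 44)*(1/2187) = (-101/3 + 44)*(1/2187) = (31/3)*(1/2187) = 31/6561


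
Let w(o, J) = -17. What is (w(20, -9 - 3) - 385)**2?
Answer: 161604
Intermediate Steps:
(w(20, -9 - 3) - 385)**2 = (-17 - 385)**2 = (-402)**2 = 161604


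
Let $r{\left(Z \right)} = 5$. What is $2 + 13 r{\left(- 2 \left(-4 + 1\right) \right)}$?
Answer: $67$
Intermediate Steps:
$2 + 13 r{\left(- 2 \left(-4 + 1\right) \right)} = 2 + 13 \cdot 5 = 2 + 65 = 67$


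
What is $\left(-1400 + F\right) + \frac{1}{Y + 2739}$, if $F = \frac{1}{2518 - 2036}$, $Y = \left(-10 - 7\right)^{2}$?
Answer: $- \frac{1021645445}{729748} \approx -1400.0$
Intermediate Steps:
$Y = 289$ ($Y = \left(-17\right)^{2} = 289$)
$F = \frac{1}{482} \approx 0.0020747$
$\left(-1400 + F\right) + \frac{1}{Y + 2739} = \left(-1400 + \frac{1}{482}\right) + \frac{1}{289 + 2739} = - \frac{674799}{482} + \frac{1}{3028} = - \frac{1021645445}{729748}$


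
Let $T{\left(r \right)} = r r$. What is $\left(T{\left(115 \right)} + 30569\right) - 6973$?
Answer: $36821$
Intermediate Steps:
$T{\left(r \right)} = r^{2}$
$\left(T{\left(115 \right)} + 30569\right) - 6973 = \left(115^{2} + 30569\right) - 6973 = \left(13225 + 30569\right) - 6973 = 43794 - 6973 = 36821$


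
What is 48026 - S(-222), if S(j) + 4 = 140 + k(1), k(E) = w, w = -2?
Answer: 47892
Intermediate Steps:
k(E) = -2
S(j) = 134 (S(j) = -4 + (140 - 2) = -4 + 138 = 134)
48026 - S(-222) = 48026 - 1*134 = 48026 - 134 = 47892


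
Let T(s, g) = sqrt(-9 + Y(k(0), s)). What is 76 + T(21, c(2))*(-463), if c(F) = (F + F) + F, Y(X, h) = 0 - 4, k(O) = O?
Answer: 76 - 463*I*sqrt(13) ≈ 76.0 - 1669.4*I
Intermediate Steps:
Y(X, h) = -4
c(F) = 3*F (c(F) = 2*F + F = 3*F)
T(s, g) = I*sqrt(13) (T(s, g) = sqrt(-9 - 4) = sqrt(-13) = I*sqrt(13))
76 + T(21, c(2))*(-463) = 76 + (I*sqrt(13))*(-463) = 76 - 463*I*sqrt(13)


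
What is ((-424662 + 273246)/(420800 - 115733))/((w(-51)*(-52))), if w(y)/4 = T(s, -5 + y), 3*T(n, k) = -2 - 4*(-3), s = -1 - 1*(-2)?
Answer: 18927/26439140 ≈ 0.00071587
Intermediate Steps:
s = 1 (s = -1 + 2 = 1)
T(n, k) = 10/3 (T(n, k) = (-2 - 4*(-3))/3 = (-2 + 12)/3 = (1/3)*10 = 10/3)
w(y) = 40/3 (w(y) = 4*(10/3) = 40/3)
((-424662 + 273246)/(420800 - 115733))/((w(-51)*(-52))) = ((-424662 + 273246)/(420800 - 115733))/(((40/3)*(-52))) = (-151416/305067)/(-2080/3) = -151416*1/305067*(-3/2080) = -50472/101689*(-3/2080) = 18927/26439140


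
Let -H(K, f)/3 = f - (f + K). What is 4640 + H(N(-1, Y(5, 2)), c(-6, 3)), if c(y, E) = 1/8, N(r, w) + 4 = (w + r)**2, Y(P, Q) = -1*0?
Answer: 4631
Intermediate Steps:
Y(P, Q) = 0
N(r, w) = -4 + (r + w)**2 (N(r, w) = -4 + (w + r)**2 = -4 + (r + w)**2)
c(y, E) = 1/8
H(K, f) = 3*K (H(K, f) = -3*(f - (f + K)) = -3*(f - (K + f)) = -3*(f + (-K - f)) = -(-3)*K = 3*K)
4640 + H(N(-1, Y(5, 2)), c(-6, 3)) = 4640 + 3*(-4 + (-1 + 0)**2) = 4640 + 3*(-4 + (-1)**2) = 4640 + 3*(-4 + 1) = 4640 + 3*(-3) = 4640 - 9 = 4631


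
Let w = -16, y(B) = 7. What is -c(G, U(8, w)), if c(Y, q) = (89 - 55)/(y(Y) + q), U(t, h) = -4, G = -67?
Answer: -34/3 ≈ -11.333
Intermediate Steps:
c(Y, q) = 34/(7 + q) (c(Y, q) = (89 - 55)/(7 + q) = 34/(7 + q))
-c(G, U(8, w)) = -34/(7 - 4) = -34/3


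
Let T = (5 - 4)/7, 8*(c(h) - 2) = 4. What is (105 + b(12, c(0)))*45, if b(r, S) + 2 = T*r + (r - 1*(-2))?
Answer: 37395/7 ≈ 5342.1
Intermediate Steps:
c(h) = 5/2 (c(h) = 2 + (1/8)*4 = 2 + 1/2 = 5/2)
T = 1/7 (T = 1*(1/7) = 1/7 ≈ 0.14286)
b(r, S) = 8*r/7 (b(r, S) = -2 + (r/7 + (r - 1*(-2))) = -2 + (r/7 + (r + 2)) = -2 + (r/7 + (2 + r)) = -2 + (2 + 8*r/7) = 8*r/7)
(105 + b(12, c(0)))*45 = (105 + (8/7)*12)*45 = (105 + 96/7)*45 = (831/7)*45 = 37395/7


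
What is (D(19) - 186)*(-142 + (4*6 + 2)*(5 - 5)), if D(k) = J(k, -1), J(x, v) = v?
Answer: 26554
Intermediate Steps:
D(k) = -1
(D(19) - 186)*(-142 + (4*6 + 2)*(5 - 5)) = (-1 - 186)*(-142 + (4*6 + 2)*(5 - 5)) = -187*(-142 + (24 + 2)*0) = -187*(-142 + 26*0) = -187*(-142 + 0) = -187*(-142) = 26554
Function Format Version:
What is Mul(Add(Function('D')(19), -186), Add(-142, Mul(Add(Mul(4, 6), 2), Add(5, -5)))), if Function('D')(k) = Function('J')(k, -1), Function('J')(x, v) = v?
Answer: 26554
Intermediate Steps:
Function('D')(k) = -1
Mul(Add(Function('D')(19), -186), Add(-142, Mul(Add(Mul(4, 6), 2), Add(5, -5)))) = Mul(Add(-1, -186), Add(-142, Mul(Add(Mul(4, 6), 2), Add(5, -5)))) = Mul(-187, Add(-142, Mul(Add(24, 2), 0))) = Mul(-187, Add(-142, Mul(26, 0))) = Mul(-187, Add(-142, 0)) = Mul(-187, -142) = 26554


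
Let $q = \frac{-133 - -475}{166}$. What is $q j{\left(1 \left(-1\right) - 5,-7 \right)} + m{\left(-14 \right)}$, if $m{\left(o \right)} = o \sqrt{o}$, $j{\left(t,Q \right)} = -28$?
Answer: $- \frac{4788}{83} - 14 i \sqrt{14} \approx -57.687 - 52.383 i$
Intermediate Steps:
$m{\left(o \right)} = o^{\frac{3}{2}}$
$q = \frac{171}{83}$ ($q = \left(-133 + 475\right) \frac{1}{166} = 342 \cdot \frac{1}{166} = \frac{171}{83} \approx 2.0602$)
$q j{\left(1 \left(-1\right) - 5,-7 \right)} + m{\left(-14 \right)} = \frac{171}{83} \left(-28\right) + \left(-14\right)^{\frac{3}{2}} = - \frac{4788}{83} - 14 i \sqrt{14}$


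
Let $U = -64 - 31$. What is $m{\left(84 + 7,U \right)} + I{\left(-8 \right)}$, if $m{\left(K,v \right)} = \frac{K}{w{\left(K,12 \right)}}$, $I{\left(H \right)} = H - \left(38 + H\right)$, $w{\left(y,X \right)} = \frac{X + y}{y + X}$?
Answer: $53$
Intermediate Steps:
$w{\left(y,X \right)} = 1$ ($w{\left(y,X \right)} = \frac{X + y}{X + y} = 1$)
$I{\left(H \right)} = -38$ ($I{\left(H \right)} = H - \left(38 + H\right) = -38$)
$U = -95$ ($U = -64 - 31 = -95$)
$m{\left(K,v \right)} = K$ ($m{\left(K,v \right)} = \frac{K}{1} = K 1 = K$)
$m{\left(84 + 7,U \right)} + I{\left(-8 \right)} = \left(84 + 7\right) - 38 = 91 - 38 = 53$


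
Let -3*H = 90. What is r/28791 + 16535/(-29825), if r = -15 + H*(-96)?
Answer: -26040704/57246105 ≈ -0.45489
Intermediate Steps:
H = -30 (H = -⅓*90 = -30)
r = 2865 (r = -15 - 30*(-96) = -15 + 2880 = 2865)
r/28791 + 16535/(-29825) = 2865/28791 + 16535/(-29825) = 2865*(1/28791) + 16535*(-1/29825) = 955/9597 - 3307/5965 = -26040704/57246105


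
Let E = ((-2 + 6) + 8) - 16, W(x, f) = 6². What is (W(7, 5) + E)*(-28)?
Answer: -896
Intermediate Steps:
W(x, f) = 36
E = -4 (E = (4 + 8) - 16 = 12 - 16 = -4)
(W(7, 5) + E)*(-28) = (36 - 4)*(-28) = 32*(-28) = -896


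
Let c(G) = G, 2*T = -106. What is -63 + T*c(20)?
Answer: -1123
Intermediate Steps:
T = -53 (T = (½)*(-106) = -53)
-63 + T*c(20) = -63 - 53*20 = -63 - 1060 = -1123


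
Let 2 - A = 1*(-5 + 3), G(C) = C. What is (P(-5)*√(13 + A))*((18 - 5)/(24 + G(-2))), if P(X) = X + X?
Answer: -65*√17/11 ≈ -24.364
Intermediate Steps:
P(X) = 2*X
A = 4 (A = 2 - (-5 + 3) = 2 - (-2) = 2 - 1*(-2) = 2 + 2 = 4)
(P(-5)*√(13 + A))*((18 - 5)/(24 + G(-2))) = ((2*(-5))*√(13 + 4))*((18 - 5)/(24 - 2)) = (-10*√17)*(13/22) = (-10*√17)*(13*(1/22)) = -10*√17*(13/22) = -65*√17/11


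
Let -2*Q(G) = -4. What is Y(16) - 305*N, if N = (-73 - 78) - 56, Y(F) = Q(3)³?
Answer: 63143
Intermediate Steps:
Q(G) = 2 (Q(G) = -½*(-4) = 2)
Y(F) = 8 (Y(F) = 2³ = 8)
N = -207 (N = -151 - 56 = -207)
Y(16) - 305*N = 8 - 305*(-207) = 8 + 63135 = 63143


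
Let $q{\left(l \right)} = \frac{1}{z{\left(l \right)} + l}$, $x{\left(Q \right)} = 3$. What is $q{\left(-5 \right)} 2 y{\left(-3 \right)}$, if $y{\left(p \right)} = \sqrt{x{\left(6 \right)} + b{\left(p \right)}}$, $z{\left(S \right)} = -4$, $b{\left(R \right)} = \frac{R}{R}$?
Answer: $- \frac{4}{9} \approx -0.44444$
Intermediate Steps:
$b{\left(R \right)} = 1$
$q{\left(l \right)} = \frac{1}{-4 + l}$
$y{\left(p \right)} = 2$ ($y{\left(p \right)} = \sqrt{3 + 1} = \sqrt{4} = 2$)
$q{\left(-5 \right)} 2 y{\left(-3 \right)} = \frac{1}{-4 - 5} \cdot 2 \cdot 2 = \frac{1}{-9} \cdot 2 \cdot 2 = \left(- \frac{1}{9}\right) 2 \cdot 2 = \left(- \frac{2}{9}\right) 2 = - \frac{4}{9}$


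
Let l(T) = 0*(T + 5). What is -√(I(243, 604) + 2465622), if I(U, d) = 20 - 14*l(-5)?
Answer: -√2465642 ≈ -1570.2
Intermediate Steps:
l(T) = 0 (l(T) = 0*(5 + T) = 0)
I(U, d) = 20 (I(U, d) = 20 - 14*0 = 20 + 0 = 20)
-√(I(243, 604) + 2465622) = -√(20 + 2465622) = -√2465642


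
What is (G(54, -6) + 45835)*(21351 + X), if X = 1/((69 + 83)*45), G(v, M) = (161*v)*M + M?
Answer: -185033745547/1368 ≈ -1.3526e+8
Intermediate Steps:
G(v, M) = M + 161*M*v (G(v, M) = 161*M*v + M = M + 161*M*v)
X = 1/6840 (X = 1/(152*45) = 1/6840 ≈ 0.00014620)
(G(54, -6) + 45835)*(21351 + X) = (-6*(1 + 161*54) + 45835)*(21351 + 1/6840) = (-6*(1 + 8694) + 45835)*(146040841/6840) = (-6*8695 + 45835)*(146040841/6840) = (-52170 + 45835)*(146040841/6840) = -6335*146040841/6840 = -185033745547/1368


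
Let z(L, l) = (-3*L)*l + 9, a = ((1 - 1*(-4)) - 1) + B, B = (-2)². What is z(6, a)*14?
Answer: -1890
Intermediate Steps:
B = 4
a = 8 (a = ((1 - 1*(-4)) - 1) + 4 = ((1 + 4) - 1) + 4 = (5 - 1) + 4 = 4 + 4 = 8)
z(L, l) = 9 - 3*L*l (z(L, l) = -3*L*l + 9 = 9 - 3*L*l)
z(6, a)*14 = (9 - 3*6*8)*14 = (9 - 144)*14 = -135*14 = -1890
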